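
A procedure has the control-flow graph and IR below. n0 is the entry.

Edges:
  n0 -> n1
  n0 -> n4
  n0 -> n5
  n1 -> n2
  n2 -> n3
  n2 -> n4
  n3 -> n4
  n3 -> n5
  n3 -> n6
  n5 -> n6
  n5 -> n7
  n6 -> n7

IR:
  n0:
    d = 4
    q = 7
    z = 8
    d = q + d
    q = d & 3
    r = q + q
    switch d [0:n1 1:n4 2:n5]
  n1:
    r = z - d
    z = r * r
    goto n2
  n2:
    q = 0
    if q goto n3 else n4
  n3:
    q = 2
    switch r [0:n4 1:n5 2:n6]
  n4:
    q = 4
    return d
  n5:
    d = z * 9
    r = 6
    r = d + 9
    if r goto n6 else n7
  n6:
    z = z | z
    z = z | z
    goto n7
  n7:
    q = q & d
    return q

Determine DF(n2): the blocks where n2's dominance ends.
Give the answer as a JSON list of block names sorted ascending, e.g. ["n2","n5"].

idom tree: n1←n0 n2←n1 n3←n2 n4←n0 n5←n0 n6←n0 n7←n0
Dom∩ at merges:
  n4: preds {n0,n2,n3}: {n0} ∩ {n0,n1,n2} ∩ {n0,n1,n2,n3} = {n0}; idom=n0
  n5: preds {n0,n3}: {n0} ∩ {n0,n1,n2,n3} = {n0}; idom=n0
  n6: preds {n3,n5}: {n0,n1,n2,n3} ∩ {n0,n5} = {n0}; idom=n0
  n7: preds {n5,n6}: {n0,n5} ∩ {n0,n6} = {n0}; idom=n0

DF derivation:
  n4←n0: walk · to n0
  n4←n2: walk n2→n1 to n0
  n4←n3: walk n3→n2→n1 to n0
  n5←n0: walk · to n0
  n5←n3: walk n3→n2→n1 to n0
  n6←n3: walk n3→n2→n1 to n0
  n6←n5: walk n5 to n0
  n7←n5: walk n5 to n0
  n7←n6: walk n6 to n0
  n0 → ∅
  n1 → {n4,n5,n6}
  n2 → {n4,n5,n6}
  n3 → {n4,n5,n6}
  n4 → ∅
  n5 → {n6,n7}
  n6 → {n7}
  n7 → ∅

DF(n2) = ["n4", "n5", "n6"]

Answer: ["n4", "n5", "n6"]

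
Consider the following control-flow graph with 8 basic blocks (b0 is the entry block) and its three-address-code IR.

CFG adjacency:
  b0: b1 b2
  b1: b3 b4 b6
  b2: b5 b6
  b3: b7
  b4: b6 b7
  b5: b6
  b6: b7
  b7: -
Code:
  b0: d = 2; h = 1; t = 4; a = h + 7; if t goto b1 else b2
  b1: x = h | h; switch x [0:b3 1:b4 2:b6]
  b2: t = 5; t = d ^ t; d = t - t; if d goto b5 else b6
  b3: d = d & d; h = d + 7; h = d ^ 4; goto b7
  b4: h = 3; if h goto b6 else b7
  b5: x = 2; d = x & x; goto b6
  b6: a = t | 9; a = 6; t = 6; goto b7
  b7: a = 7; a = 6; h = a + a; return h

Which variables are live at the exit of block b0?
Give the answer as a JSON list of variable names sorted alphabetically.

Answer: ["d", "h", "t"]

Analysis:
Block summaries:
  b0: {a,d,h,t} / ∅
  b1: {x} / {h}
  b2: {d,t} / {d}
  b3: {d,h} / {d}
  b4: {h} / ∅
  b5: {d,x} / ∅
  b6: {a,t} / {t}
  b7: {a,h} / ∅

Backward fixpoint:
  b0: in=∅ out={d,h,t}
  b1: in={d,h,t} out={d,t}
  b2: in={d} out={t}
  b3: in={d} out=∅
  b4: in={t} out={t}
  b5: in={t} out={t}
  b6: in={t} out=∅
  b7: in=∅ out=∅

live-out(b0) = ["d", "h", "t"]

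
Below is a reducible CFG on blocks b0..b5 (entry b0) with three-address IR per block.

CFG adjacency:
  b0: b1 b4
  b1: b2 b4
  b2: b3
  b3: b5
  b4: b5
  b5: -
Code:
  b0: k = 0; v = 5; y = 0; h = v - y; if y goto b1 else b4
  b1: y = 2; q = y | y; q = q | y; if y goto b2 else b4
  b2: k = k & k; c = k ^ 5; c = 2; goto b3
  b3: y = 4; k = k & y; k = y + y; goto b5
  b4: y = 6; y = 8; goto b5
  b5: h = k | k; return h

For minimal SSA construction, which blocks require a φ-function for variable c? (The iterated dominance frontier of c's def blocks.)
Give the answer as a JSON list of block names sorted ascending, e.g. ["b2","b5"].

idom tree: b1←b0 b2←b1 b3←b2 b4←b0 b5←b0
Join-block Dom:
  b4: preds {b0,b1}: {b0} ∩ {b0,b1} = {b0}; idom=b0
  b5: preds {b3,b4}: {b0,b1,b2,b3} ∩ {b0,b4} = {b0}; idom=b0

DF walk-up:
  join b4 pred b0: · stop@b0
  join b4 pred b1: b1 stop@b0
  join b5 pred b3: b3→b2→b1 stop@b0
  join b5 pred b4: b4 stop@b0
  b0 → ∅
  b1 → {b4,b5}
  b2 → {b5}
  b3 → {b5}
  b4 → {b5}
  b5 → ∅

φ for c: defs {b2}
  DF⁺ = {b5}

Answer: ["b5"]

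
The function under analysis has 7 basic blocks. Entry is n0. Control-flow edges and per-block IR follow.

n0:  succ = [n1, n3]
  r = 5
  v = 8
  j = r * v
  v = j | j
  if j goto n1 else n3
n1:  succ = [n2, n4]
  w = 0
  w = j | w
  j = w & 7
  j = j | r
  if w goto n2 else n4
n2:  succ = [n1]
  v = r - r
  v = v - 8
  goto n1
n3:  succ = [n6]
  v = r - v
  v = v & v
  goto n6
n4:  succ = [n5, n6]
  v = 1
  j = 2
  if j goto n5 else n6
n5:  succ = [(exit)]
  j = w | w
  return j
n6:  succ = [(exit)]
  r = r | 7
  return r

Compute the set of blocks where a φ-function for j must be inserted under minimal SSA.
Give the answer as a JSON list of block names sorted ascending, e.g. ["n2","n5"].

Answer: ["n1", "n6"]

Derivation:
idom tree: n1←n0 n2←n1 n3←n0 n4←n1 n5←n4 n6←n0
Dom∩ at merges:
  n1: preds {n0,n2}: {n0} ∩ {n0,n1,n2} = {n0}; idom=n0
  n6: preds {n3,n4}: {n0,n3} ∩ {n0,n1,n4} = {n0}; idom=n0

DF walk-up:
  join n1 pred n0: · stop@n0
  join n1 pred n2: n2→n1 stop@n0
  join n6 pred n3: n3 stop@n0
  join n6 pred n4: n4→n1 stop@n0
  DF(n0)=∅
  DF(n1)={n1,n6}
  DF(n2)={n1}
  DF(n3)={n6}
  DF(n4)={n6}
  DF(n5)=∅
  DF(n6)=∅

φ for j: defs {n0,n1,n4,n5}
  DF⁺ = {n1,n6}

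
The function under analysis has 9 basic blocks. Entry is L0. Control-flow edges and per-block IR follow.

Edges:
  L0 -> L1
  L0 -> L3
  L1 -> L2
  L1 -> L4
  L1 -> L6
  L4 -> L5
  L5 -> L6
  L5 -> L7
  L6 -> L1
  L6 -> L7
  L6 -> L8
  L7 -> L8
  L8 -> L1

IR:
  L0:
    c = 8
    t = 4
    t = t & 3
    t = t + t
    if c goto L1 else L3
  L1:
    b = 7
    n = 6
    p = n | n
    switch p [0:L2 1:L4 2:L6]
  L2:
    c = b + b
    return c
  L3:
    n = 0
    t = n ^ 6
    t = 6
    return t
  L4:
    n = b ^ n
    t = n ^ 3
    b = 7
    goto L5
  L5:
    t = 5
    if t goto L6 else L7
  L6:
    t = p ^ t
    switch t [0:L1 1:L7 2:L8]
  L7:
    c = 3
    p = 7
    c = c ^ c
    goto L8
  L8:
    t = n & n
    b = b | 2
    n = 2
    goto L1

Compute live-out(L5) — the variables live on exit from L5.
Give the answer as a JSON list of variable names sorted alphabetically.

Block summaries:
  L0 def {c,t} use ∅
  L1 def {b,n,p} use ∅
  L2 def {c} use {b}
  L3 def {n,t} use ∅
  L4 def {b,n,t} use {b,n}
  L5 def {t} use ∅
  L6 def {t} use {p,t}
  L7 def {c,p} use ∅
  L8 def {b,n,t} use {b,n}

Backward fixpoint:
  L0 li=∅ lo={t}
  L1 li={t} lo={b,n,p,t}
  L2 li={b} lo=∅
  L3 li=∅ lo=∅
  L4 li={b,n,p} lo={b,n,p}
  L5 li={b,n,p} lo={b,n,p,t}
  L6 li={b,n,p,t} lo={b,n,t}
  L7 li={b,n} lo={b,n}
  L8 li={b,n} lo={t}

live-out(L5) = ["b", "n", "p", "t"]

Answer: ["b", "n", "p", "t"]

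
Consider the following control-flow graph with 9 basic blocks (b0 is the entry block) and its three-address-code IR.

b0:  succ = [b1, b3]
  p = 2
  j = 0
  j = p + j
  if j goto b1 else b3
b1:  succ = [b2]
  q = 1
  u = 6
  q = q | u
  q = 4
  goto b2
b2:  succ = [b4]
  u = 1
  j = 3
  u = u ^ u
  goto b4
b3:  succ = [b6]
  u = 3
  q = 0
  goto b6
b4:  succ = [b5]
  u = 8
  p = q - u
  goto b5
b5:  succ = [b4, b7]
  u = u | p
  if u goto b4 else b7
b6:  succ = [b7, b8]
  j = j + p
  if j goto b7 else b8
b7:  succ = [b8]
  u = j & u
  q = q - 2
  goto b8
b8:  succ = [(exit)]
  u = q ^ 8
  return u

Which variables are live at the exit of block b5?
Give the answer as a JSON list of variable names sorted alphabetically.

Answer: ["j", "q", "u"]

Derivation:
def/use:
  b0: def={j,p} ue=∅
  b1: def={q,u} ue=∅
  b2: def={j,u} ue=∅
  b3: def={q,u} ue=∅
  b4: def={p,u} ue={q}
  b5: def={u} ue={p,u}
  b6: def={j} ue={j,p}
  b7: def={q,u} ue={j,q,u}
  b8: def={u} ue={q}

Backward fixpoint:
  b0: in=∅ out={j,p}
  b1: in=∅ out={q}
  b2: in={q} out={j,q}
  b3: in={j,p} out={j,p,q,u}
  b4: in={j,q} out={j,p,q,u}
  b5: in={j,p,q,u} out={j,q,u}
  b6: in={j,p,q,u} out={j,q,u}
  b7: in={j,q,u} out={q}
  b8: in={q} out=∅

live-out(b5) = ["j", "q", "u"]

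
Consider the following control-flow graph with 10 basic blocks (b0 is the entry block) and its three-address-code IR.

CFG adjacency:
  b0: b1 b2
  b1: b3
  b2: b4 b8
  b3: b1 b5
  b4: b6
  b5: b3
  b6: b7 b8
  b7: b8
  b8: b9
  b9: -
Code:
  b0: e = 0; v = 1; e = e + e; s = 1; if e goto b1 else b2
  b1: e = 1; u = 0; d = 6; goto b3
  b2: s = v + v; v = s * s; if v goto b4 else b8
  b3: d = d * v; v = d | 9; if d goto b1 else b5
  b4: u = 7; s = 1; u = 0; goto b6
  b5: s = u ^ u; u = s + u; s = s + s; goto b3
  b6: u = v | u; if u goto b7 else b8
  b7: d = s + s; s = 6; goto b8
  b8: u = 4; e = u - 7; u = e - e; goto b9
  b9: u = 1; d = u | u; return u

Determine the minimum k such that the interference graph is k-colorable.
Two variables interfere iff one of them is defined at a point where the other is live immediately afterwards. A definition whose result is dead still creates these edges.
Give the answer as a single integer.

Per-block:
  b0: {e,s,v} / ∅
  b1: {d,e,u} / ∅
  b2: {s,v} / {v}
  b3: {d,v} / {d,v}
  b4: {s,u} / ∅
  b5: {s,u} / {u}
  b6: {u} / {u,v}
  b7: {d,s} / {s}
  b8: {e,u} / ∅
  b9: {d,u} / ∅

Live sets:
  live b0: ∅→{v}
  live b1: {v}→{d,u,v}
  live b2: {v}→{v}
  live b3: {d,u,v}→{d,u,v}
  live b4: {v}→{s,u,v}
  live b5: {d,u,v}→{d,u,v}
  live b6: {s,u,v}→{s}
  live b7: {s}→∅
  live b8: ∅→∅
  live b9: ∅→∅

Conflict graph:
  d: {s,u,v}
  e: {s,v}
  s: {d,e,u,v}
  u: {d,s,v}
  v: {d,e,s,u}

Colouring:
  {d,s,u,v} pairwise interfere (4-clique) ⇒ χ ≥ 4
  assign d→c2 e→c2 s→c0 u→c3 v→c1 — no edge inside a register ⇒ χ ≤ 4
  χ = 4

Answer: 4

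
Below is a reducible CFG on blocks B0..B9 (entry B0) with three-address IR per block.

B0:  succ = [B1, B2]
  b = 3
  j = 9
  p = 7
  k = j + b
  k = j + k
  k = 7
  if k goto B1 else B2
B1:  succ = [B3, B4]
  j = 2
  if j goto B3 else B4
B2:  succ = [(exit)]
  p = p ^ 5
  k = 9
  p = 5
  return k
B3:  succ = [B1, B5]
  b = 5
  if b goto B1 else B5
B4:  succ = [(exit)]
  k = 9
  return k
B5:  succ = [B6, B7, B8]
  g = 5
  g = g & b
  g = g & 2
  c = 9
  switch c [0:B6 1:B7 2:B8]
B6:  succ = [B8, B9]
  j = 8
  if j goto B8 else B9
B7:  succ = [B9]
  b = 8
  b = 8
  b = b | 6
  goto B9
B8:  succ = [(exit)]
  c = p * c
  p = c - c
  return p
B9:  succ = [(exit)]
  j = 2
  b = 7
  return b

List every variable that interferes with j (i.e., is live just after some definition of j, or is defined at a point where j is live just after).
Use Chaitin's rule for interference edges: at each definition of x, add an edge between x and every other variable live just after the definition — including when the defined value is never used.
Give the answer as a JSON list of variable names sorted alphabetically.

Per-block:
  B0 def {b,j,k,p} use ∅
  B1 def {j} use ∅
  B2 def {k,p} use {p}
  B3 def {b} use ∅
  B4 def {k} use ∅
  B5 def {c,g} use {b}
  B6 def {j} use ∅
  B7 def {b} use ∅
  B8 def {c,p} use {c,p}
  B9 def {b,j} use ∅

Live sets:
  B0: in=∅ out={p}
  B1: in={p} out={p}
  B2: in={p} out=∅
  B3: in={p} out={b,p}
  B4: in=∅ out=∅
  B5: in={b,p} out={c,p}
  B6: in={c,p} out={c,p}
  B7: in=∅ out=∅
  B8: in={c,p} out=∅
  B9: in=∅ out=∅

Conflict graph:
  b: {g,j,p}
  c: {j,p}
  g: {b,p}
  j: {b,c,k,p}
  k: {j,p}
  p: {b,c,g,j,k}

N(j) = ["b", "c", "k", "p"]

Answer: ["b", "c", "k", "p"]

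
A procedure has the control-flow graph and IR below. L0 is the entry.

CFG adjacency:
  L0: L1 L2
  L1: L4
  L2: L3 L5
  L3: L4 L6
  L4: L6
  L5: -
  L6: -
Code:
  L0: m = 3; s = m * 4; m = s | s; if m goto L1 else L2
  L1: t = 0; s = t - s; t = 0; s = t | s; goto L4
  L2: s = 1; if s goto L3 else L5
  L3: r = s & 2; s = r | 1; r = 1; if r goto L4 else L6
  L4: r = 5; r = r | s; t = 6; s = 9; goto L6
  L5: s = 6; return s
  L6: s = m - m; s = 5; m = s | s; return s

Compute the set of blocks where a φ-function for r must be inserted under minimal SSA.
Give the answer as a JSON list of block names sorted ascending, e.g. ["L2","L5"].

idom tree: L1←L0 L2←L0 L3←L2 L4←L0 L5←L2 L6←L0
Dom∩ at merges:
  L4: preds {L1,L3}: {L0,L1} ∩ {L0,L2,L3} = {L0}; idom=L0
  L6: preds {L3,L4}: {L0,L2,L3} ∩ {L0,L4} = {L0}; idom=L0

Frontier:
  L4←L1: walk L1 to L0
  L4←L3: walk L3→L2 to L0
  L6←L3: walk L3→L2 to L0
  L6←L4: walk L4 to L0
  DF(L0)=∅
  DF(L1)={L4}
  DF(L2)={L4,L6}
  DF(L3)={L4,L6}
  DF(L4)={L6}
  DF(L5)=∅
  DF(L6)=∅

φ for r: defs {L3,L4}
  DF⁺ = {L4,L6}

Answer: ["L4", "L6"]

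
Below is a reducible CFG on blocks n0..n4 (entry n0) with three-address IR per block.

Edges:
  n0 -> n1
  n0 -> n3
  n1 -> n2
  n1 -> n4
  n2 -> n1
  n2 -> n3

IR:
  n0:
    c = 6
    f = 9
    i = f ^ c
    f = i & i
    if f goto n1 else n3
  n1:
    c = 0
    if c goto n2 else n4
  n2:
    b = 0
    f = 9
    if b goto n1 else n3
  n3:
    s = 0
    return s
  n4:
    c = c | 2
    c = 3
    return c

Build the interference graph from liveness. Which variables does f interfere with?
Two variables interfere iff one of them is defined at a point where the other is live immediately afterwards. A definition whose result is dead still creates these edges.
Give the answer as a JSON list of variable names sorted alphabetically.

Answer: ["b", "c"]

Derivation:
Per-block:
  n0: def={c,f,i} ue=∅
  n1: def={c} ue=∅
  n2: def={b,f} ue=∅
  n3: def={s} ue=∅
  n4: def={c} ue={c}

Live sets:
  live n0: ∅→∅
  live n1: ∅→{c}
  live n2: ∅→∅
  live n3: ∅→∅
  live n4: {c}→∅

Interference:
  b: {f}
  c: {f}
  f: {b,c}
  i: ∅
  s: ∅

N(f) = ["b", "c"]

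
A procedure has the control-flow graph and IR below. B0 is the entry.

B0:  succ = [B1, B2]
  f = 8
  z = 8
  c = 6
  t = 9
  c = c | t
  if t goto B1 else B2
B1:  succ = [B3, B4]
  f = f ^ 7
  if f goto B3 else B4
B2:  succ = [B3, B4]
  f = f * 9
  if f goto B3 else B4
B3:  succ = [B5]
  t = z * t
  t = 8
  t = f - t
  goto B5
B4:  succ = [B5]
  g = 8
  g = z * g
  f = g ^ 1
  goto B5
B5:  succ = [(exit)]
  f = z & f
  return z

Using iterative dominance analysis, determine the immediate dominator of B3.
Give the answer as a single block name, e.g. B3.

idom tree: B1←B0 B2←B0 B3←B0 B4←B0 B5←B0
Join-block Dom:
  B3: preds {B1,B2}: {B0,B1} ∩ {B0,B2} = {B0}; idom=B0
  B4: preds {B1,B2}: {B0,B1} ∩ {B0,B2} = {B0}; idom=B0
  B5: preds {B3,B4}: {B0,B3} ∩ {B0,B4} = {B0}; idom=B0

idom(B3) = B0

Answer: B0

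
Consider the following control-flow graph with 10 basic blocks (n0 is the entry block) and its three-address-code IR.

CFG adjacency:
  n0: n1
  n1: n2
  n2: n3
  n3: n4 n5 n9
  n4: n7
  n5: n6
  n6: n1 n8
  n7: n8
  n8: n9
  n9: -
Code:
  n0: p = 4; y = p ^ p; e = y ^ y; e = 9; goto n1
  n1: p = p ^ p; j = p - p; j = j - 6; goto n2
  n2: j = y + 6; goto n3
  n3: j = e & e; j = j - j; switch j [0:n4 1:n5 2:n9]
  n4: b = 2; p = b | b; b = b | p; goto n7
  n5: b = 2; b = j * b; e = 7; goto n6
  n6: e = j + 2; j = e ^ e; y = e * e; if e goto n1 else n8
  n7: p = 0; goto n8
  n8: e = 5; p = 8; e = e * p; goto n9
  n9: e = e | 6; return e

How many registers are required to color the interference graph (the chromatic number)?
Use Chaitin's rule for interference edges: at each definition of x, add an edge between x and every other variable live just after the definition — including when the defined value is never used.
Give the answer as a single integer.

Block summaries:
  n0 def {e,p,y} use ∅
  n1 def {j,p} use {p}
  n2 def {j} use {y}
  n3 def {j} use {e}
  n4 def {b,p} use ∅
  n5 def {b,e} use {j}
  n6 def {e,j,y} use {j}
  n7 def {p} use ∅
  n8 def {e,p} use ∅
  n9 def {e} use {e}

Backward fixpoint:
  live n0: ∅→{e,p,y}
  live n1: {e,p,y}→{e,p,y}
  live n2: {e,p,y}→{e,p}
  live n3: {e,p}→{e,j,p}
  live n4: ∅→∅
  live n5: {j,p}→{j,p}
  live n6: {j,p}→{e,p,y}
  live n7: ∅→∅
  live n8: ∅→{e}
  live n9: {e}→∅

Interfere edges:
  b: {j,p}
  e: {j,p,y}
  j: {b,e,p,y}
  p: {b,e,j,y}
  y: {e,j,p}

Chromatic number:
  {e,j,p,y} pairwise interfere (4-clique) ⇒ χ ≥ 4
  4-colouring: R0={j}  R1={p}  R2={b,e}  R3={y}
  χ = 4

Answer: 4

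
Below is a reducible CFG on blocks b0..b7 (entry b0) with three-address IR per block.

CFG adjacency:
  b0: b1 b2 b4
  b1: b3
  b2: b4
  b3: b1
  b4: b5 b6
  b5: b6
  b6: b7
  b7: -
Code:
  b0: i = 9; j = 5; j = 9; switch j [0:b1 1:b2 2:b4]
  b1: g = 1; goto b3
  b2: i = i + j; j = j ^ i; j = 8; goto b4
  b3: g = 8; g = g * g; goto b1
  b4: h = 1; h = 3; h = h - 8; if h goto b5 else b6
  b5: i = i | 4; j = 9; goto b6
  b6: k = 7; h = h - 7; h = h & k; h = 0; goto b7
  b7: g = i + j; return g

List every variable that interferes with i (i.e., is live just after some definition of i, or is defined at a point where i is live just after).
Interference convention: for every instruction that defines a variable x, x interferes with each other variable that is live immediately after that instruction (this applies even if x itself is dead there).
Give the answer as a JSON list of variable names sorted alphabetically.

Per-block:
  b0: def={i,j} ue=∅
  b1: def={g} ue=∅
  b2: def={i,j} ue={i,j}
  b3: def={g} ue=∅
  b4: def={h} ue=∅
  b5: def={i,j} ue={i}
  b6: def={h,k} ue={h}
  b7: def={g} ue={i,j}

Backward fixpoint:
  live b0: ∅→{i,j}
  live b1: ∅→∅
  live b2: {i,j}→{i,j}
  live b3: ∅→∅
  live b4: {i,j}→{h,i,j}
  live b5: {h,i}→{h,i,j}
  live b6: {h,i,j}→{i,j}
  live b7: {i,j}→∅

Interfere edges:
  g — ∅
  h — {i,j,k}
  i — {h,j,k}
  j — {h,i,k}
  k — {h,i,j}

N(i) = ["h", "j", "k"]

Answer: ["h", "j", "k"]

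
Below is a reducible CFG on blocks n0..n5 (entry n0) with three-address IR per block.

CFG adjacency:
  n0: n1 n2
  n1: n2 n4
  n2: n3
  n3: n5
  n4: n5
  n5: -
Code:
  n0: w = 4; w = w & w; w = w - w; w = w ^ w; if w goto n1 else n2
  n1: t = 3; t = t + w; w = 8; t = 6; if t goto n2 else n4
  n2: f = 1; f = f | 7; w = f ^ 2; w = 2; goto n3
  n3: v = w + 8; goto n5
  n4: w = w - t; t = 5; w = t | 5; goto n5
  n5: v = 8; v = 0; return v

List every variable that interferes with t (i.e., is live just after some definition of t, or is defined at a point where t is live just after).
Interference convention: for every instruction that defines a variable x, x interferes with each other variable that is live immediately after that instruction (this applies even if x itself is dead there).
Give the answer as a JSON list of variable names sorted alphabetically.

Answer: ["w"]

Derivation:
Per-block:
  n0 def {w} use ∅
  n1 def {t,w} use {w}
  n2 def {f,w} use ∅
  n3 def {v} use {w}
  n4 def {t,w} use {t,w}
  n5 def {v} use ∅

Live sets:
  n0 li=∅ lo={w}
  n1 li={w} lo={t,w}
  n2 li=∅ lo={w}
  n3 li={w} lo=∅
  n4 li={t,w} lo=∅
  n5 li=∅ lo=∅

Interfere edges:
  f — ∅
  t — {w}
  v — ∅
  w — {t}

N(t) = ["w"]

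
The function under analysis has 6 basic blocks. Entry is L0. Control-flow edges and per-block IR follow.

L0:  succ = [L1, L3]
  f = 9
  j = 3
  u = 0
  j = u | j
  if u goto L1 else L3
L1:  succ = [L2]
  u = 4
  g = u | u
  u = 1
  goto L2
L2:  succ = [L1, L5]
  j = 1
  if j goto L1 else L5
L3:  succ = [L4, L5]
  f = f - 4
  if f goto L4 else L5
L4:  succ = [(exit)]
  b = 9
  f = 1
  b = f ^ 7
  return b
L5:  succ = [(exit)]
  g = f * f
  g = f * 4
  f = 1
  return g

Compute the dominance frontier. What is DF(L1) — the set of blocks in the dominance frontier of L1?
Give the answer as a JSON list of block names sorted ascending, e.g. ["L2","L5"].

Answer: ["L1", "L5"]

Derivation:
idom tree: L1←L0 L2←L1 L3←L0 L4←L3 L5←L0
Dom at joins:
  L1: preds {L0,L2}: {L0} ∩ {L0,L1,L2} = {L0}; idom=L0
  L5: preds {L2,L3}: {L0,L1,L2} ∩ {L0,L3} = {L0}; idom=L0

Frontier:
  L1←L0: walk · to L0
  L1←L2: walk L2→L1 to L0
  L5←L2: walk L2→L1 to L0
  L5←L3: walk L3 to L0
  DF(L0)=∅
  DF(L1)={L1,L5}
  DF(L2)={L1,L5}
  DF(L3)={L5}
  DF(L4)=∅
  DF(L5)=∅

DF(L1) = ["L1", "L5"]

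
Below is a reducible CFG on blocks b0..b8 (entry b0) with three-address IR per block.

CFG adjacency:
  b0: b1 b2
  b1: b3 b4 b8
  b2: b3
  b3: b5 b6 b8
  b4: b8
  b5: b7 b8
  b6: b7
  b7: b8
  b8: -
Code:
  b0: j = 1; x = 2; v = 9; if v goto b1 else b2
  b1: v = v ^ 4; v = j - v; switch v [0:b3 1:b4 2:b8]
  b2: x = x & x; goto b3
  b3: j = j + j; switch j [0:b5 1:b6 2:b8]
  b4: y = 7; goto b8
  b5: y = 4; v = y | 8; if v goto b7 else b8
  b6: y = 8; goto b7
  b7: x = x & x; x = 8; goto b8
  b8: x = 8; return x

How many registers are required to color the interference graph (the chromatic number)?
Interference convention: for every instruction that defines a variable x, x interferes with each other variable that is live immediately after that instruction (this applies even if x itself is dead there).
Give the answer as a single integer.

Answer: 3

Derivation:
Block summaries:
  b0 def {j,v,x} use ∅
  b1 def {v} use {j,v}
  b2 def {x} use {x}
  b3 def {j} use {j}
  b4 def {y} use ∅
  b5 def {v,y} use ∅
  b6 def {y} use ∅
  b7 def {x} use {x}
  b8 def {x} use ∅

Liveness:
  live b0: ∅→{j,v,x}
  live b1: {j,v,x}→{j,x}
  live b2: {j,x}→{j,x}
  live b3: {j,x}→{x}
  live b4: ∅→∅
  live b5: {x}→{x}
  live b6: {x}→{x}
  live b7: {x}→∅
  live b8: ∅→∅

Conflict graph:
  j: {v,x}
  v: {j,x}
  x: {j,v,y}
  y: {x}

Chromatic number:
  clique {j,v,x} ⇒ need ≥ 3
  assign j→R1 v→R2 x→R0 y→R1 — no edge inside a register ⇒ χ ≤ 3
  χ = 3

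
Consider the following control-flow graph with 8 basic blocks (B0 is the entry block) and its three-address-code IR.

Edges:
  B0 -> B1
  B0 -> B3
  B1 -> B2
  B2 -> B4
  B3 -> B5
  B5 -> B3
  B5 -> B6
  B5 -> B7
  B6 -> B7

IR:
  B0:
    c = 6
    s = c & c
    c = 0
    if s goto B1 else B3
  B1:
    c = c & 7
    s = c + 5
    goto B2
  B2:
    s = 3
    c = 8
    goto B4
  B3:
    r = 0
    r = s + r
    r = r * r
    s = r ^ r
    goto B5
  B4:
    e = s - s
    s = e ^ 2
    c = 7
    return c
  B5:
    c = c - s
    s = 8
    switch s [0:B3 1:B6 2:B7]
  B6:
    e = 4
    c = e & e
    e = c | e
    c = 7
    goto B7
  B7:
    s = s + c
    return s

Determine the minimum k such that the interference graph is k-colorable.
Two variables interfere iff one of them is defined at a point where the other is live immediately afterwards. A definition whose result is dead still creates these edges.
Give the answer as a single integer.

Block summaries:
  B0: {c,s} / ∅
  B1: {c,s} / {c}
  B2: {c,s} / ∅
  B3: {r,s} / {s}
  B4: {c,e,s} / {s}
  B5: {c,s} / {c,s}
  B6: {c,e} / ∅
  B7: {s} / {c,s}

Liveness:
  B0 li=∅ lo={c,s}
  B1 li={c} lo=∅
  B2 li=∅ lo={s}
  B3 li={c,s} lo={c,s}
  B4 li={s} lo=∅
  B5 li={c,s} lo={c,s}
  B6 li={s} lo={c,s}
  B7 li={c,s} lo=∅

Conflict graph:
  c: {e,r,s}
  e: {c,s}
  r: {c,s}
  s: {c,e,r}

Colouring:
  lower bound: {c,e,s} mutually conflict ⇒ χ ≥ 3
  assign c→R0 e→R2 r→R2 s→R1 — no edge inside a register ⇒ χ ≤ 3
  χ = 3

Answer: 3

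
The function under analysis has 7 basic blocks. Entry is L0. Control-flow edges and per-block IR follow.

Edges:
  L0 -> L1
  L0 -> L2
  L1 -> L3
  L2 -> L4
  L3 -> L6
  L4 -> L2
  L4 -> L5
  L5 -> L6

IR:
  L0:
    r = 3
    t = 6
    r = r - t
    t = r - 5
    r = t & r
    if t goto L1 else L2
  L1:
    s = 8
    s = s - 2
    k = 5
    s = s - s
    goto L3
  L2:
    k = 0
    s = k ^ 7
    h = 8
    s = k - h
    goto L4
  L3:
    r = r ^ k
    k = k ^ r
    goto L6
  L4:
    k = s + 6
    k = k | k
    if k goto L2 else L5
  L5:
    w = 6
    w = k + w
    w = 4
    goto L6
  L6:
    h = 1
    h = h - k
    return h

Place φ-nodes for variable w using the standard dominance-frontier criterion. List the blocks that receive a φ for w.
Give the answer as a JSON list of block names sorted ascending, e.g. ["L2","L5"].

idom tree: L1←L0 L2←L0 L3←L1 L4←L2 L5←L4 L6←L0
Dom at joins:
  L2: preds {L0,L4}: {L0} ∩ {L0,L2,L4} = {L0}; idom=L0
  L6: preds {L3,L5}: {L0,L1,L3} ∩ {L0,L2,L4,L5} = {L0}; idom=L0

DF walk-up:
  L2←L0: walk · to L0
  L2←L4: walk L4→L2 to L0
  L6←L3: walk L3→L1 to L0
  L6←L5: walk L5→L4→L2 to L0
  L0 → ∅
  L1 → {L6}
  L2 → {L2,L6}
  L3 → {L6}
  L4 → {L2,L6}
  L5 → {L6}
  L6 → ∅

φ for w: defs {L5}
  DF⁺ = {L6}

Answer: ["L6"]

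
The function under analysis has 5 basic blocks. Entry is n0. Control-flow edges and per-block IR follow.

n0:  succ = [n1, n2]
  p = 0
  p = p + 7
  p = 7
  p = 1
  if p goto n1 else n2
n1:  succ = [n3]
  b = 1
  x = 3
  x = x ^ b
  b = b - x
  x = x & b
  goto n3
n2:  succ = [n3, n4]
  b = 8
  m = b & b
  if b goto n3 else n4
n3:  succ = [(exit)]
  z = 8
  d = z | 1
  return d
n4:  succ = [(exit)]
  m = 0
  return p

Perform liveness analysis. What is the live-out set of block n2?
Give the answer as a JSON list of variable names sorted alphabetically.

Answer: ["p"]

Working:
Per-block:
  n0: def={p} ue=∅
  n1: def={b,x} ue=∅
  n2: def={b,m} ue=∅
  n3: def={d,z} ue=∅
  n4: def={m} ue={p}

Liveness:
  n0: in=∅ out={p}
  n1: in=∅ out=∅
  n2: in={p} out={p}
  n3: in=∅ out=∅
  n4: in={p} out=∅

live-out(n2) = ["p"]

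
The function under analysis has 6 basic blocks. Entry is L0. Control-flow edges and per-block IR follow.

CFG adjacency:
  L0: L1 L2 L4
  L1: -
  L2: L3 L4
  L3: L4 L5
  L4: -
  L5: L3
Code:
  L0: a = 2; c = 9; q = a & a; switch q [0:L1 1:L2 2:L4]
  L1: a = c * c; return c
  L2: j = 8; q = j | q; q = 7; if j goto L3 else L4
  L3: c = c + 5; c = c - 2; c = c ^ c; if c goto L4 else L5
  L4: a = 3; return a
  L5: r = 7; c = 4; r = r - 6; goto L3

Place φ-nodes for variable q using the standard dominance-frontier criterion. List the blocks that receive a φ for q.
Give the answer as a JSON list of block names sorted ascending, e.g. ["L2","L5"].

Answer: ["L4"]

Working:
idom tree: L1←L0 L2←L0 L3←L2 L4←L0 L5←L3
Dom∩ at merges:
  L3: preds {L2,L5}: {L0,L2} ∩ {L0,L2,L3,L5} = {L0,L2}; idom=L2
  L4: preds {L0,L2,L3}: {L0} ∩ {L0,L2} ∩ {L0,L2,L3} = {L0}; idom=L0

DF derivation:
  L3←L2: walk · to L2
  L3←L5: walk L5→L3 to L2
  L4←L0: walk · to L0
  L4←L2: walk L2 to L0
  L4←L3: walk L3→L2 to L0
  L0: DF=∅
  L1: DF=∅
  L2: DF={L4}
  L3: DF={L3,L4}
  L4: DF=∅
  L5: DF={L3}

φ for q: defs {L0,L2}
  DF⁺ = {L4}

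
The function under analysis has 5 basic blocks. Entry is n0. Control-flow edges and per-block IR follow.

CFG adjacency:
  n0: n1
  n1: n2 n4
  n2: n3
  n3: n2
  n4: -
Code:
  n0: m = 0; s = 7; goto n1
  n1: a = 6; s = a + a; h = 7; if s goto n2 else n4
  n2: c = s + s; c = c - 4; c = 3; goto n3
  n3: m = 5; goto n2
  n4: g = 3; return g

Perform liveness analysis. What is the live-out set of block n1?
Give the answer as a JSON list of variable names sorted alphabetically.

Answer: ["s"]

Analysis:
Block summaries:
  n0: def={m,s} ue=∅
  n1: def={a,h,s} ue=∅
  n2: def={c} ue={s}
  n3: def={m} ue=∅
  n4: def={g} ue=∅

Live sets:
  n0: in=∅ out=∅
  n1: in=∅ out={s}
  n2: in={s} out={s}
  n3: in={s} out={s}
  n4: in=∅ out=∅

live-out(n1) = ["s"]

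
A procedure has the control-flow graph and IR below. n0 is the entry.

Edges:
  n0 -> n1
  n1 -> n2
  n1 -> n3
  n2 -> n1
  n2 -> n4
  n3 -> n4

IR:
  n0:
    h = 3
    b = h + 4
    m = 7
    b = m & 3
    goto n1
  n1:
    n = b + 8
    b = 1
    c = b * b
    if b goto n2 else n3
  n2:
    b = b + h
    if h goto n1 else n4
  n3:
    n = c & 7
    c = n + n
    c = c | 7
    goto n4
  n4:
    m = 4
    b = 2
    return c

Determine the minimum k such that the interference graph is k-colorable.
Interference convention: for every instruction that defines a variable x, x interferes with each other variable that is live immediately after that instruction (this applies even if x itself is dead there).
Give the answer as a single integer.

Answer: 3

Derivation:
Per-block:
  n0: {b,h,m} / ∅
  n1: {b,c,n} / {b}
  n2: {b} / {b,h}
  n3: {c,n} / {c}
  n4: {b,m} / {c}

Live sets:
  n0: in=∅ out={b,h}
  n1: in={b,h} out={b,c,h}
  n2: in={b,c,h} out={b,c,h}
  n3: in={c} out={c}
  n4: in={c} out=∅

Interfere edges:
  b: {c,h}
  c: {b,h,m}
  h: {b,c,m,n}
  m: {c,h}
  n: {h}

Chromatic number:
  clique {b,c,h} ⇒ need ≥ 3
  assign b→c2 c→c1 h→c0 m→c2 n→c1 — no edge inside a register ⇒ χ ≤ 3
  χ = 3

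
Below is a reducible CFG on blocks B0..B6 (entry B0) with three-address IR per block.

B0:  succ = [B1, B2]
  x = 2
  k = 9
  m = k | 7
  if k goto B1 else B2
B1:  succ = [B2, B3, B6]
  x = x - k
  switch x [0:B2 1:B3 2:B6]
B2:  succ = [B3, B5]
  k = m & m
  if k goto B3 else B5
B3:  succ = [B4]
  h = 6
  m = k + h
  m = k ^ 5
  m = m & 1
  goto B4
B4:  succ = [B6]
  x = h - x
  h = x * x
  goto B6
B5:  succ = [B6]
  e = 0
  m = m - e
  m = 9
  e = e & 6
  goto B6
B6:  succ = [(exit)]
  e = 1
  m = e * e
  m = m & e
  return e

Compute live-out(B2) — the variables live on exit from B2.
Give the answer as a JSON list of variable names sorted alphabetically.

Answer: ["k", "m", "x"]

Derivation:
Block summaries:
  B0: def={k,m,x} ue=∅
  B1: def={x} ue={k,x}
  B2: def={k} ue={m}
  B3: def={h,m} ue={k}
  B4: def={h,x} ue={h,x}
  B5: def={e,m} ue={m}
  B6: def={e,m} ue=∅

Liveness:
  B0: in=∅ out={k,m,x}
  B1: in={k,m,x} out={k,m,x}
  B2: in={m,x} out={k,m,x}
  B3: in={k,x} out={h,x}
  B4: in={h,x} out=∅
  B5: in={m} out=∅
  B6: in=∅ out=∅

live-out(B2) = ["k", "m", "x"]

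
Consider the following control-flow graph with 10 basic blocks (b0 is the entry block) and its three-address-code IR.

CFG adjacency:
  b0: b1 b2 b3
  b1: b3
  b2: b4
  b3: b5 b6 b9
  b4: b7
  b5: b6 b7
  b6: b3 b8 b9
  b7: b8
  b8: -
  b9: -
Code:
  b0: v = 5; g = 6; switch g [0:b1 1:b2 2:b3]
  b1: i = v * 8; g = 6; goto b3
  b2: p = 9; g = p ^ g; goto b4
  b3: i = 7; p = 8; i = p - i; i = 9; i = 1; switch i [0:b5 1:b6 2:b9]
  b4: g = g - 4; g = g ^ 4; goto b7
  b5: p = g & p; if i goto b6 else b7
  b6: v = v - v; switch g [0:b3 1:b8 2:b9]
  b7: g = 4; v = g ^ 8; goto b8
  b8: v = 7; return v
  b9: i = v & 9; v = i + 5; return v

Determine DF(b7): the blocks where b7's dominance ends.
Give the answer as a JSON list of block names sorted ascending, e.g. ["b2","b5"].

Answer: ["b8"]

Derivation:
idom tree: b1←b0 b2←b0 b3←b0 b4←b2 b5←b3 b6←b3 b7←b0 b8←b0 b9←b3
Join-block Dom:
  b3: preds {b0,b1,b6}: {b0} ∩ {b0,b1} ∩ {b0,b3,b6} = {b0}; idom=b0
  b6: preds {b3,b5}: {b0,b3} ∩ {b0,b3,b5} = {b0,b3}; idom=b3
  b7: preds {b4,b5}: {b0,b2,b4} ∩ {b0,b3,b5} = {b0}; idom=b0
  b8: preds {b6,b7}: {b0,b3,b6} ∩ {b0,b7} = {b0}; idom=b0
  b9: preds {b3,b6}: {b0,b3} ∩ {b0,b3,b6} = {b0,b3}; idom=b3

DF walk-up:
  join b3 pred b0: · stop@b0
  join b3 pred b1: b1 stop@b0
  join b3 pred b6: b6→b3 stop@b0
  join b6 pred b3: · stop@b3
  join b6 pred b5: b5 stop@b3
  join b7 pred b4: b4→b2 stop@b0
  join b7 pred b5: b5→b3 stop@b0
  join b8 pred b6: b6→b3 stop@b0
  join b8 pred b7: b7 stop@b0
  join b9 pred b3: · stop@b3
  join b9 pred b6: b6 stop@b3
  DF(b0)=∅
  DF(b1)={b3}
  DF(b2)={b7}
  DF(b3)={b3,b7,b8}
  DF(b4)={b7}
  DF(b5)={b6,b7}
  DF(b6)={b3,b8,b9}
  DF(b7)={b8}
  DF(b8)=∅
  DF(b9)=∅

DF(b7) = ["b8"]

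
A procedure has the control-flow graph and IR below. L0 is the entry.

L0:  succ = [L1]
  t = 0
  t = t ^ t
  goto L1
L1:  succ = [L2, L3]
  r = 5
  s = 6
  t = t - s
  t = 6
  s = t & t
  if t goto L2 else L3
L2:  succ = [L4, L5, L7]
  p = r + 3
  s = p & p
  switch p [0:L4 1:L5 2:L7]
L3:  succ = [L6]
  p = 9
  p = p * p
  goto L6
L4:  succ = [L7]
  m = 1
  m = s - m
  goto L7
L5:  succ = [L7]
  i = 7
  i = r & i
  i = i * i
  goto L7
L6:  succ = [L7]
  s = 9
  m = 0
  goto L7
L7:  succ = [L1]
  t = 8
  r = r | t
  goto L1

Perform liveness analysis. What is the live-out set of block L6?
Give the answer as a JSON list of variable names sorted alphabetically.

Per-block:
  L0 def {t} use ∅
  L1 def {r,s,t} use {t}
  L2 def {p,s} use {r}
  L3 def {p} use ∅
  L4 def {m} use {s}
  L5 def {i} use {r}
  L6 def {m,s} use ∅
  L7 def {r,t} use {r}

Backward fixpoint:
  L0: in=∅ out={t}
  L1: in={t} out={r}
  L2: in={r} out={r,s}
  L3: in={r} out={r}
  L4: in={r,s} out={r}
  L5: in={r} out={r}
  L6: in={r} out={r}
  L7: in={r} out={t}

live-out(L6) = ["r"]

Answer: ["r"]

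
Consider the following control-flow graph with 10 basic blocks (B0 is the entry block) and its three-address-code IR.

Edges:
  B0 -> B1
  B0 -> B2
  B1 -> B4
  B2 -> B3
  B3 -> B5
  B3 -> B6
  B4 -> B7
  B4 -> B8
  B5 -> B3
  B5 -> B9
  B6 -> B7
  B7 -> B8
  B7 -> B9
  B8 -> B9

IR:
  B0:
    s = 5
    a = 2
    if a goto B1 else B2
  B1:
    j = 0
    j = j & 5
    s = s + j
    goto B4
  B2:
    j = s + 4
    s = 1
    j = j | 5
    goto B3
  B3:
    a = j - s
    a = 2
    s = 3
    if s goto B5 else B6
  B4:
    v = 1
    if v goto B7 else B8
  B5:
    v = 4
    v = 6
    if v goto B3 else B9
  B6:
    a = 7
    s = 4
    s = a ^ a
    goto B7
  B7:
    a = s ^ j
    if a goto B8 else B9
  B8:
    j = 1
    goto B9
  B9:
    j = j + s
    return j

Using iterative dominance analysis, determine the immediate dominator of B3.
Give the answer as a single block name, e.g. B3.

Answer: B2

Derivation:
idom tree: B1←B0 B2←B0 B3←B2 B4←B1 B5←B3 B6←B3 B7←B0 B8←B0 B9←B0
Dom at joins:
  B3: preds {B2,B5}: {B0,B2} ∩ {B0,B2,B3,B5} = {B0,B2}; idom=B2
  B7: preds {B4,B6}: {B0,B1,B4} ∩ {B0,B2,B3,B6} = {B0}; idom=B0
  B8: preds {B4,B7}: {B0,B1,B4} ∩ {B0,B7} = {B0}; idom=B0
  B9: preds {B5,B7,B8}: {B0,B2,B3,B5} ∩ {B0,B7} ∩ {B0,B8} = {B0}; idom=B0

idom(B3) = B2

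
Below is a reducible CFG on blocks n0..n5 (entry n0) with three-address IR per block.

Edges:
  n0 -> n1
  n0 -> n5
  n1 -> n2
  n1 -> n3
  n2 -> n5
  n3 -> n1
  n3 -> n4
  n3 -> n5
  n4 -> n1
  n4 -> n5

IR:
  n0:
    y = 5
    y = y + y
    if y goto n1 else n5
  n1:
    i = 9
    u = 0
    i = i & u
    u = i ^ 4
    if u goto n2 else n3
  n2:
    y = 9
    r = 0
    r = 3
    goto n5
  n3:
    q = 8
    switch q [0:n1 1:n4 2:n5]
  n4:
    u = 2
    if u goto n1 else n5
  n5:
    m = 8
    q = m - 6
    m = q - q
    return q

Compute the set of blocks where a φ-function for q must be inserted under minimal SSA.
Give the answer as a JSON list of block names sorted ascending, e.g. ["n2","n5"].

Answer: ["n1", "n5"]

Analysis:
idom tree: n1←n0 n2←n1 n3←n1 n4←n3 n5←n0
Join-block Dom:
  n1: preds {n0,n3,n4}: {n0} ∩ {n0,n1,n3} ∩ {n0,n1,n3,n4} = {n0}; idom=n0
  n5: preds {n0,n2,n3,n4}: {n0} ∩ {n0,n1,n2} ∩ {n0,n1,n3} ∩ {n0,n1,n3,n4} = {n0}; idom=n0

DF walk-up:
  join n1 pred n0: · stop@n0
  join n1 pred n3: n3→n1 stop@n0
  join n1 pred n4: n4→n3→n1 stop@n0
  join n5 pred n0: · stop@n0
  join n5 pred n2: n2→n1 stop@n0
  join n5 pred n3: n3→n1 stop@n0
  join n5 pred n4: n4→n3→n1 stop@n0
  DF(n0)=∅
  DF(n1)={n1,n5}
  DF(n2)={n5}
  DF(n3)={n1,n5}
  DF(n4)={n1,n5}
  DF(n5)=∅

φ for q: defs {n3,n5}
  DF⁺ = {n1,n5}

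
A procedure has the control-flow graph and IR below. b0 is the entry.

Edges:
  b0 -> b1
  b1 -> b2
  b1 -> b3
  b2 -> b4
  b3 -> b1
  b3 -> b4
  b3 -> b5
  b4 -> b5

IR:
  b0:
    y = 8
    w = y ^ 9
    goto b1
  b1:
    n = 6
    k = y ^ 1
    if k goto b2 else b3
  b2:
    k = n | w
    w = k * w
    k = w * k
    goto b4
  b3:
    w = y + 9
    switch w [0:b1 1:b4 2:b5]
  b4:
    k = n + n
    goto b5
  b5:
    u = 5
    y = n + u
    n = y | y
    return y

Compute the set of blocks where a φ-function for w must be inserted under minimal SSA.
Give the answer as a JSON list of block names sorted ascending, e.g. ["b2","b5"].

Answer: ["b1", "b4", "b5"]

Analysis:
idom tree: b1←b0 b2←b1 b3←b1 b4←b1 b5←b1
Join-block Dom:
  b1: preds {b0,b3}: {b0} ∩ {b0,b1,b3} = {b0}; idom=b0
  b4: preds {b2,b3}: {b0,b1,b2} ∩ {b0,b1,b3} = {b0,b1}; idom=b1
  b5: preds {b3,b4}: {b0,b1,b3} ∩ {b0,b1,b4} = {b0,b1}; idom=b1

DF walk-up:
  b1←b0: walk · to b0
  b1←b3: walk b3→b1 to b0
  b4←b2: walk b2 to b1
  b4←b3: walk b3 to b1
  b5←b3: walk b3 to b1
  b5←b4: walk b4 to b1
  b0 → ∅
  b1 → {b1}
  b2 → {b4}
  b3 → {b1,b4,b5}
  b4 → {b5}
  b5 → ∅

φ for w: defs {b0,b2,b3}
  DF⁺ = {b1,b4,b5}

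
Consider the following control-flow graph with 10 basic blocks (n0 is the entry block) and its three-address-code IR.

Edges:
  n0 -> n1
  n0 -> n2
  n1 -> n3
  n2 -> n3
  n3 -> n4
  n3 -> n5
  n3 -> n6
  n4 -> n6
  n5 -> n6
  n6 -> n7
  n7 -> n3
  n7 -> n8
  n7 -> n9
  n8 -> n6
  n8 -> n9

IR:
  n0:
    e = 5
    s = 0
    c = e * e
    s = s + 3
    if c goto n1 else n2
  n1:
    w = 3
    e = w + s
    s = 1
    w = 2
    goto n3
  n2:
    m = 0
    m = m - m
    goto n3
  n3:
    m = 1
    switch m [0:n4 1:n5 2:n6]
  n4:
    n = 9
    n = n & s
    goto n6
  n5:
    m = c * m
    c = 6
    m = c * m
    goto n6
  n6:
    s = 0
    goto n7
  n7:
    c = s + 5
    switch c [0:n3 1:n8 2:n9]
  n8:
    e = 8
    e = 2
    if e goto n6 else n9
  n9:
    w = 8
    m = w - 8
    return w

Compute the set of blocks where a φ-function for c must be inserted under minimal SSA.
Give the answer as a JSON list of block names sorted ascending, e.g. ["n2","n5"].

idom tree: n1←n0 n2←n0 n3←n0 n4←n3 n5←n3 n6←n3 n7←n6 n8←n7 n9←n7
Dom∩ at merges:
  n3: preds {n1,n2,n7}: {n0,n1} ∩ {n0,n2} ∩ {n0,n3,n6,n7} = {n0}; idom=n0
  n6: preds {n3,n4,n5,n8}: {n0,n3} ∩ {n0,n3,n4} ∩ {n0,n3,n5} ∩ {n0,n3,n6,n7,n8} = {n0,n3}; idom=n3
  n9: preds {n7,n8}: {n0,n3,n6,n7} ∩ {n0,n3,n6,n7,n8} = {n0,n3,n6,n7}; idom=n7

Frontier:
  join n3 pred n1: n1 stop@n0
  join n3 pred n2: n2 stop@n0
  join n3 pred n7: n7→n6→n3 stop@n0
  join n6 pred n3: · stop@n3
  join n6 pred n4: n4 stop@n3
  join n6 pred n5: n5 stop@n3
  join n6 pred n8: n8→n7→n6 stop@n3
  join n9 pred n7: · stop@n7
  join n9 pred n8: n8 stop@n7
  n0 → ∅
  n1 → {n3}
  n2 → {n3}
  n3 → {n3}
  n4 → {n6}
  n5 → {n6}
  n6 → {n3,n6}
  n7 → {n3,n6}
  n8 → {n6,n9}
  n9 → ∅

φ for c: defs {n0,n5,n7}
  DF⁺ = {n3,n6}

Answer: ["n3", "n6"]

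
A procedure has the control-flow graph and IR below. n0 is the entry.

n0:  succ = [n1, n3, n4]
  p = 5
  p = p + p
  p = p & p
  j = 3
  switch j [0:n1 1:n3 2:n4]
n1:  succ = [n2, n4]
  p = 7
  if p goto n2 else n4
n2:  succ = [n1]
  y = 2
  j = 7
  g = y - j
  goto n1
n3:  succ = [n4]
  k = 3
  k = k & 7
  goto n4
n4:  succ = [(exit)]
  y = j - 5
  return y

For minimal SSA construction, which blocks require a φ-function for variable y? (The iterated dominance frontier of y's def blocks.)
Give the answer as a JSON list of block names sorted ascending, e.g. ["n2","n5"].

idom tree: n1←n0 n2←n1 n3←n0 n4←n0
Join-block Dom:
  n1: preds {n0,n2}: {n0} ∩ {n0,n1,n2} = {n0}; idom=n0
  n4: preds {n0,n1,n3}: {n0} ∩ {n0,n1} ∩ {n0,n3} = {n0}; idom=n0

DF walk-up:
  join n1 pred n0: · stop@n0
  join n1 pred n2: n2→n1 stop@n0
  join n4 pred n0: · stop@n0
  join n4 pred n1: n1 stop@n0
  join n4 pred n3: n3 stop@n0
  DF(n0)=∅
  DF(n1)={n1,n4}
  DF(n2)={n1}
  DF(n3)={n4}
  DF(n4)=∅

φ for y: defs {n2,n4}
  DF⁺ = {n1,n4}

Answer: ["n1", "n4"]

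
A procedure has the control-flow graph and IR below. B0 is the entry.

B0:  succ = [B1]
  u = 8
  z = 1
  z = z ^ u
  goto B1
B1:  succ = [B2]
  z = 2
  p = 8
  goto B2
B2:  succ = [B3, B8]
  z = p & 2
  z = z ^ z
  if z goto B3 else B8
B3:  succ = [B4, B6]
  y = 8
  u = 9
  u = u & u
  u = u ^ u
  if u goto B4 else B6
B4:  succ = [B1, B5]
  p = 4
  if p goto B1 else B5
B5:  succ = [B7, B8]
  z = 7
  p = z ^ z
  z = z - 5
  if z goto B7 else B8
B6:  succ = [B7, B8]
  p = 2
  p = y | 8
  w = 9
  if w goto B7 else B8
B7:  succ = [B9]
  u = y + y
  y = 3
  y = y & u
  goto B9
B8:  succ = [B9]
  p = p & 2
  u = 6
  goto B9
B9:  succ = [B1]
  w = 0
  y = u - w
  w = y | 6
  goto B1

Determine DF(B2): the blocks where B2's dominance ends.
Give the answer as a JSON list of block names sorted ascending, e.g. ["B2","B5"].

Answer: ["B1"]

Working:
idom tree: B1←B0 B2←B1 B3←B2 B4←B3 B5←B4 B6←B3 B7←B3 B8←B2 B9←B2
Dom∩ at merges:
  B1: preds {B0,B4,B9}: {B0} ∩ {B0,B1,B2,B3,B4} ∩ {B0,B1,B2,B9} = {B0}; idom=B0
  B7: preds {B5,B6}: {B0,B1,B2,B3,B4,B5} ∩ {B0,B1,B2,B3,B6} = {B0,B1,B2,B3}; idom=B3
  B8: preds {B2,B5,B6}: {B0,B1,B2} ∩ {B0,B1,B2,B3,B4,B5} ∩ {B0,B1,B2,B3,B6} = {B0,B1,B2}; idom=B2
  B9: preds {B7,B8}: {B0,B1,B2,B3,B7} ∩ {B0,B1,B2,B8} = {B0,B1,B2}; idom=B2

DF derivation:
  join B1 pred B0: · stop@B0
  join B1 pred B4: B4→B3→B2→B1 stop@B0
  join B1 pred B9: B9→B2→B1 stop@B0
  join B7 pred B5: B5→B4 stop@B3
  join B7 pred B6: B6 stop@B3
  join B8 pred B2: · stop@B2
  join B8 pred B5: B5→B4→B3 stop@B2
  join B8 pred B6: B6→B3 stop@B2
  join B9 pred B7: B7→B3 stop@B2
  join B9 pred B8: B8 stop@B2
  B0 → ∅
  B1 → {B1}
  B2 → {B1}
  B3 → {B1,B8,B9}
  B4 → {B1,B7,B8}
  B5 → {B7,B8}
  B6 → {B7,B8}
  B7 → {B9}
  B8 → {B9}
  B9 → {B1}

DF(B2) = ["B1"]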